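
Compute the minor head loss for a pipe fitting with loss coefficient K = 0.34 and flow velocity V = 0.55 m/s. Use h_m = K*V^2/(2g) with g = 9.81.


Minor loss formula: h_m = K * V^2/(2g).
V^2 = 0.55^2 = 0.3025.
V^2/(2g) = 0.3025 / 19.62 = 0.0154 m.
h_m = 0.34 * 0.0154 = 0.0052 m.

0.0052


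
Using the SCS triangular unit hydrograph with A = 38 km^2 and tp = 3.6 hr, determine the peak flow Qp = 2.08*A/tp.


SCS formula: Qp = 2.08 * A / tp.
Qp = 2.08 * 38 / 3.6
   = 79.04 / 3.6
   = 21.96 m^3/s per cm.

21.96


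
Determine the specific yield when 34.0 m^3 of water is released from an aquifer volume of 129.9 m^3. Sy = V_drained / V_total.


Specific yield Sy = Volume drained / Total volume.
Sy = 34.0 / 129.9
   = 0.2617.

0.2617


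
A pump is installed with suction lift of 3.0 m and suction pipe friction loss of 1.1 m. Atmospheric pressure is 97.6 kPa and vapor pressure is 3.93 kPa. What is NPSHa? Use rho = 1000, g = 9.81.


NPSHa = p_atm/(rho*g) - z_s - hf_s - p_vap/(rho*g).
p_atm/(rho*g) = 97.6*1000 / (1000*9.81) = 9.949 m.
p_vap/(rho*g) = 3.93*1000 / (1000*9.81) = 0.401 m.
NPSHa = 9.949 - 3.0 - 1.1 - 0.401
      = 5.45 m.

5.45


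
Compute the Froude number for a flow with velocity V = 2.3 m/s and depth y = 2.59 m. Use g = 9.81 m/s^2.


The Froude number is defined as Fr = V / sqrt(g*y).
g*y = 9.81 * 2.59 = 25.4079.
sqrt(g*y) = sqrt(25.4079) = 5.0406.
Fr = 2.3 / 5.0406 = 0.4563.

0.4563


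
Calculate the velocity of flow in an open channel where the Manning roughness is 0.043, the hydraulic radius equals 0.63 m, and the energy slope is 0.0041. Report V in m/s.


Manning's equation gives V = (1/n) * R^(2/3) * S^(1/2).
First, compute R^(2/3) = 0.63^(2/3) = 0.7349.
Next, S^(1/2) = 0.0041^(1/2) = 0.064031.
Then 1/n = 1/0.043 = 23.26.
V = 23.26 * 0.7349 * 0.064031 = 1.0943 m/s.

1.0943


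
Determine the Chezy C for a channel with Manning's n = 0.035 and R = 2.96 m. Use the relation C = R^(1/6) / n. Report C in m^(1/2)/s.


The Chezy coefficient relates to Manning's n through C = R^(1/6) / n.
R^(1/6) = 2.96^(1/6) = 1.198253.
C = 1.198253 / 0.035 = 34.24 m^(1/2)/s.

34.24


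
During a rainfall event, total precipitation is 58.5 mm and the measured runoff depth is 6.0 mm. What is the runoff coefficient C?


The runoff coefficient C = runoff depth / rainfall depth.
C = 6.0 / 58.5
  = 0.1026.

0.1026


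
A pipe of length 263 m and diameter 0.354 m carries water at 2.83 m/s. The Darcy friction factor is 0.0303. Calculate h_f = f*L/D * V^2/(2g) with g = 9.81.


Darcy-Weisbach equation: h_f = f * (L/D) * V^2/(2g).
f * L/D = 0.0303 * 263/0.354 = 22.511.
V^2/(2g) = 2.83^2 / (2*9.81) = 8.0089 / 19.62 = 0.4082 m.
h_f = 22.511 * 0.4082 = 9.189 m.

9.189


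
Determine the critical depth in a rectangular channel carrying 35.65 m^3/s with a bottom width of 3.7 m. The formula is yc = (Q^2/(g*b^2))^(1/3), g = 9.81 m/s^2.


Using yc = (Q^2 / (g * b^2))^(1/3):
Q^2 = 35.65^2 = 1270.92.
g * b^2 = 9.81 * 3.7^2 = 9.81 * 13.69 = 134.3.
Q^2 / (g*b^2) = 1270.92 / 134.3 = 9.4633.
yc = 9.4633^(1/3) = 2.1152 m.

2.1152


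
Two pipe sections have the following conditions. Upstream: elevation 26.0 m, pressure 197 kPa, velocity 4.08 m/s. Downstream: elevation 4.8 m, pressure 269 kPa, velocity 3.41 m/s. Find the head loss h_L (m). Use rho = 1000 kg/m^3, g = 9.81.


Total head at each section: H = z + p/(rho*g) + V^2/(2g).
H1 = 26.0 + 197*1000/(1000*9.81) + 4.08^2/(2*9.81)
   = 26.0 + 20.082 + 0.8484
   = 46.93 m.
H2 = 4.8 + 269*1000/(1000*9.81) + 3.41^2/(2*9.81)
   = 4.8 + 27.421 + 0.5927
   = 32.814 m.
h_L = H1 - H2 = 46.93 - 32.814 = 14.116 m.

14.116


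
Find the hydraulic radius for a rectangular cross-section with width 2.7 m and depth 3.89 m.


For a rectangular section:
Flow area A = b * y = 2.7 * 3.89 = 10.5 m^2.
Wetted perimeter P = b + 2y = 2.7 + 2*3.89 = 10.48 m.
Hydraulic radius R = A/P = 10.5 / 10.48 = 1.0022 m.

1.0022


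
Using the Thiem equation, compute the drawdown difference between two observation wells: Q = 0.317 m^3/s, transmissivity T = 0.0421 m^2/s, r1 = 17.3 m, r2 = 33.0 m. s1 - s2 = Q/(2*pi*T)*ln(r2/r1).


Thiem equation: s1 - s2 = Q/(2*pi*T) * ln(r2/r1).
ln(r2/r1) = ln(33.0/17.3) = 0.6458.
Q/(2*pi*T) = 0.317 / (2*pi*0.0421) = 0.317 / 0.2645 = 1.1984.
s1 - s2 = 1.1984 * 0.6458 = 0.7739 m.

0.7739


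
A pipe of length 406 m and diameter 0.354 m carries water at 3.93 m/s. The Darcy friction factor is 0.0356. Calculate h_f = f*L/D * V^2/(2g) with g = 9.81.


Darcy-Weisbach equation: h_f = f * (L/D) * V^2/(2g).
f * L/D = 0.0356 * 406/0.354 = 40.8294.
V^2/(2g) = 3.93^2 / (2*9.81) = 15.4449 / 19.62 = 0.7872 m.
h_f = 40.8294 * 0.7872 = 32.141 m.

32.141


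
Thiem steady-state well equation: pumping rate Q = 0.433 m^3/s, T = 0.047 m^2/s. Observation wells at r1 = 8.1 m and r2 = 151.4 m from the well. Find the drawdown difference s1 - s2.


Thiem equation: s1 - s2 = Q/(2*pi*T) * ln(r2/r1).
ln(r2/r1) = ln(151.4/8.1) = 2.9281.
Q/(2*pi*T) = 0.433 / (2*pi*0.047) = 0.433 / 0.2953 = 1.4663.
s1 - s2 = 1.4663 * 2.9281 = 4.2933 m.

4.2933


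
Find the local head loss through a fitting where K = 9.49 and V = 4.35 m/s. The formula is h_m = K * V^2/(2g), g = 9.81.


Minor loss formula: h_m = K * V^2/(2g).
V^2 = 4.35^2 = 18.9225.
V^2/(2g) = 18.9225 / 19.62 = 0.9644 m.
h_m = 9.49 * 0.9644 = 9.1526 m.

9.1526


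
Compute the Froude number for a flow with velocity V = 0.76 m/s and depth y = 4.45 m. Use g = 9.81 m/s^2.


The Froude number is defined as Fr = V / sqrt(g*y).
g*y = 9.81 * 4.45 = 43.6545.
sqrt(g*y) = sqrt(43.6545) = 6.6072.
Fr = 0.76 / 6.6072 = 0.115.

0.115


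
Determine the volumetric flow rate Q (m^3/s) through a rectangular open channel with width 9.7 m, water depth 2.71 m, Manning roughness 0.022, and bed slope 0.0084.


For a rectangular channel, the cross-sectional area A = b * y = 9.7 * 2.71 = 26.29 m^2.
The wetted perimeter P = b + 2y = 9.7 + 2*2.71 = 15.12 m.
Hydraulic radius R = A/P = 26.29/15.12 = 1.7386 m.
Velocity V = (1/n)*R^(2/3)*S^(1/2) = (1/0.022)*1.7386^(2/3)*0.0084^(1/2) = 6.0234 m/s.
Discharge Q = A * V = 26.29 * 6.0234 = 158.338 m^3/s.

158.338


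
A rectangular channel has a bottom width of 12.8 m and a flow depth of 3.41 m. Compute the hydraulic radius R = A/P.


For a rectangular section:
Flow area A = b * y = 12.8 * 3.41 = 43.65 m^2.
Wetted perimeter P = b + 2y = 12.8 + 2*3.41 = 19.62 m.
Hydraulic radius R = A/P = 43.65 / 19.62 = 2.2247 m.

2.2247


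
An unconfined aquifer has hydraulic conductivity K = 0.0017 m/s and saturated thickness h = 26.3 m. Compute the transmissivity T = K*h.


Transmissivity is defined as T = K * h.
T = 0.0017 * 26.3
  = 0.0447 m^2/s.

0.0447


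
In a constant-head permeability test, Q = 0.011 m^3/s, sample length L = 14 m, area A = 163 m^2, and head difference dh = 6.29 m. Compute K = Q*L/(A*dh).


From K = Q*L / (A*dh):
Numerator: Q*L = 0.011 * 14 = 0.154.
Denominator: A*dh = 163 * 6.29 = 1025.27.
K = 0.154 / 1025.27 = 0.00015 m/s.

0.00015


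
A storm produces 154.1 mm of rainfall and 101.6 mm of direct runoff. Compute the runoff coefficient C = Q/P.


The runoff coefficient C = runoff depth / rainfall depth.
C = 101.6 / 154.1
  = 0.6593.

0.6593


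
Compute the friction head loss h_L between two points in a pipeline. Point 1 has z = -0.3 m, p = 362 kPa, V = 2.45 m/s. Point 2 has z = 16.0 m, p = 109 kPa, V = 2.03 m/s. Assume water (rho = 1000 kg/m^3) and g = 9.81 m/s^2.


Total head at each section: H = z + p/(rho*g) + V^2/(2g).
H1 = -0.3 + 362*1000/(1000*9.81) + 2.45^2/(2*9.81)
   = -0.3 + 36.901 + 0.3059
   = 36.907 m.
H2 = 16.0 + 109*1000/(1000*9.81) + 2.03^2/(2*9.81)
   = 16.0 + 11.111 + 0.21
   = 27.321 m.
h_L = H1 - H2 = 36.907 - 27.321 = 9.586 m.

9.586


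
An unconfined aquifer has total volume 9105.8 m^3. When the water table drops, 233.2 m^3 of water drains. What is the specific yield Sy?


Specific yield Sy = Volume drained / Total volume.
Sy = 233.2 / 9105.8
   = 0.0256.

0.0256


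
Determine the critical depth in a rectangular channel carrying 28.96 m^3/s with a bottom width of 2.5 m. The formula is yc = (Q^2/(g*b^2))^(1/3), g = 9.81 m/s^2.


Using yc = (Q^2 / (g * b^2))^(1/3):
Q^2 = 28.96^2 = 838.68.
g * b^2 = 9.81 * 2.5^2 = 9.81 * 6.25 = 61.31.
Q^2 / (g*b^2) = 838.68 / 61.31 = 13.6793.
yc = 13.6793^(1/3) = 2.3916 m.

2.3916


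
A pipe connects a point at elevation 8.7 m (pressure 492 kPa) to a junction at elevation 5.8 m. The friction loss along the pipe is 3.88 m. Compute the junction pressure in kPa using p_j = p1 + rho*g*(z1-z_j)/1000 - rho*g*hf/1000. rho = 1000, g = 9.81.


Junction pressure: p_j = p1 + rho*g*(z1 - z_j)/1000 - rho*g*hf/1000.
Elevation term = 1000*9.81*(8.7 - 5.8)/1000 = 28.449 kPa.
Friction term = 1000*9.81*3.88/1000 = 38.063 kPa.
p_j = 492 + 28.449 - 38.063 = 482.39 kPa.

482.39


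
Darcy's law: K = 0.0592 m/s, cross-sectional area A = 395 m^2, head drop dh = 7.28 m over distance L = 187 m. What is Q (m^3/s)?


Darcy's law: Q = K * A * i, where i = dh/L.
Hydraulic gradient i = 7.28 / 187 = 0.03893.
Q = 0.0592 * 395 * 0.03893
  = 0.9104 m^3/s.

0.9104


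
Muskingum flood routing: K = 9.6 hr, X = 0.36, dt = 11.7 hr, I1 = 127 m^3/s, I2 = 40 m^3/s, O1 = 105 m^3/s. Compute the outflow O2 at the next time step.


Muskingum coefficients:
denom = 2*K*(1-X) + dt = 2*9.6*(1-0.36) + 11.7 = 23.988.
C0 = (dt - 2*K*X)/denom = (11.7 - 2*9.6*0.36)/23.988 = 0.1996.
C1 = (dt + 2*K*X)/denom = (11.7 + 2*9.6*0.36)/23.988 = 0.7759.
C2 = (2*K*(1-X) - dt)/denom = 0.0245.
O2 = C0*I2 + C1*I1 + C2*O1
   = 0.1996*40 + 0.7759*127 + 0.0245*105
   = 109.1 m^3/s.

109.1


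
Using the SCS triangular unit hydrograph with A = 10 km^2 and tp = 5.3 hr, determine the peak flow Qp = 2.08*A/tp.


SCS formula: Qp = 2.08 * A / tp.
Qp = 2.08 * 10 / 5.3
   = 20.8 / 5.3
   = 3.92 m^3/s per cm.

3.92


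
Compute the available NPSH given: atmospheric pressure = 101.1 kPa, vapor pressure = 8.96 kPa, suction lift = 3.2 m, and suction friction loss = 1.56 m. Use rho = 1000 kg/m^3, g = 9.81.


NPSHa = p_atm/(rho*g) - z_s - hf_s - p_vap/(rho*g).
p_atm/(rho*g) = 101.1*1000 / (1000*9.81) = 10.306 m.
p_vap/(rho*g) = 8.96*1000 / (1000*9.81) = 0.913 m.
NPSHa = 10.306 - 3.2 - 1.56 - 0.913
      = 4.63 m.

4.63


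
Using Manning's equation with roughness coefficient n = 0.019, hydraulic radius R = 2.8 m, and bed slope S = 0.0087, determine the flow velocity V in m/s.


Manning's equation gives V = (1/n) * R^(2/3) * S^(1/2).
First, compute R^(2/3) = 2.8^(2/3) = 1.9866.
Next, S^(1/2) = 0.0087^(1/2) = 0.093274.
Then 1/n = 1/0.019 = 52.63.
V = 52.63 * 1.9866 * 0.093274 = 9.7524 m/s.

9.7524


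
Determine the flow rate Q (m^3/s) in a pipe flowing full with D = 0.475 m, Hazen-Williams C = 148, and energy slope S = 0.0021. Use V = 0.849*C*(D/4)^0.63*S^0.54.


For a full circular pipe, R = D/4 = 0.475/4 = 0.1187 m.
V = 0.849 * 148 * 0.1187^0.63 * 0.0021^0.54
  = 0.849 * 148 * 0.261228 * 0.03581
  = 1.1754 m/s.
Pipe area A = pi*D^2/4 = pi*0.475^2/4 = 0.1772 m^2.
Q = A * V = 0.1772 * 1.1754 = 0.2083 m^3/s.

0.2083


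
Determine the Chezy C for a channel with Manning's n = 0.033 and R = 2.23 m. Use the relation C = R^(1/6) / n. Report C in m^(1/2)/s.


The Chezy coefficient relates to Manning's n through C = R^(1/6) / n.
R^(1/6) = 2.23^(1/6) = 1.143012.
C = 1.143012 / 0.033 = 34.64 m^(1/2)/s.

34.64


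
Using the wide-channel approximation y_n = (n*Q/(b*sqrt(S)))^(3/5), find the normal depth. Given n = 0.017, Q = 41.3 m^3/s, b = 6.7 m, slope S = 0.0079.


We use the wide-channel approximation y_n = (n*Q/(b*sqrt(S)))^(3/5).
sqrt(S) = sqrt(0.0079) = 0.088882.
Numerator: n*Q = 0.017 * 41.3 = 0.7021.
Denominator: b*sqrt(S) = 6.7 * 0.088882 = 0.595509.
arg = 1.179.
y_n = 1.179^(3/5) = 1.1038 m.

1.1038


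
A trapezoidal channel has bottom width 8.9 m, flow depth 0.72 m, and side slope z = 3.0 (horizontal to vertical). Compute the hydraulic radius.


For a trapezoidal section with side slope z:
A = (b + z*y)*y = (8.9 + 3.0*0.72)*0.72 = 7.963 m^2.
P = b + 2*y*sqrt(1 + z^2) = 8.9 + 2*0.72*sqrt(1 + 3.0^2) = 13.454 m.
R = A/P = 7.963 / 13.454 = 0.5919 m.

0.5919


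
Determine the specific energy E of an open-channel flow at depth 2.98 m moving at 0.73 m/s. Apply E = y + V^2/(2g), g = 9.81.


Specific energy E = y + V^2/(2g).
Velocity head = V^2/(2g) = 0.73^2 / (2*9.81) = 0.5329 / 19.62 = 0.0272 m.
E = 2.98 + 0.0272 = 3.0072 m.

3.0072


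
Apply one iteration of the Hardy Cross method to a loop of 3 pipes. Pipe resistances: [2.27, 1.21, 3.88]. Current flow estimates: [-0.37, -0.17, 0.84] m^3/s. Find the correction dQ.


Numerator terms (r*Q*|Q|): 2.27*-0.37*|-0.37| = -0.3108; 1.21*-0.17*|-0.17| = -0.035; 3.88*0.84*|0.84| = 2.7377.
Sum of numerator = 2.392.
Denominator terms (r*|Q|): 2.27*|-0.37| = 0.8399; 1.21*|-0.17| = 0.2057; 3.88*|0.84| = 3.2592.
2 * sum of denominator = 2 * 4.3048 = 8.6096.
dQ = -2.392 / 8.6096 = -0.2778 m^3/s.

-0.2778


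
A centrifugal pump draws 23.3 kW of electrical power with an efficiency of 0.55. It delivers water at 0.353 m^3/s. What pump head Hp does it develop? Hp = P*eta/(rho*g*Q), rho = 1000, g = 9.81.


Pump head formula: Hp = P * eta / (rho * g * Q).
Numerator: P * eta = 23.3 * 1000 * 0.55 = 12815.0 W.
Denominator: rho * g * Q = 1000 * 9.81 * 0.353 = 3462.93.
Hp = 12815.0 / 3462.93 = 3.7 m.

3.7


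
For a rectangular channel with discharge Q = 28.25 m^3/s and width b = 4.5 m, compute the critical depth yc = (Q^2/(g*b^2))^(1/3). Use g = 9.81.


Using yc = (Q^2 / (g * b^2))^(1/3):
Q^2 = 28.25^2 = 798.06.
g * b^2 = 9.81 * 4.5^2 = 9.81 * 20.25 = 198.65.
Q^2 / (g*b^2) = 798.06 / 198.65 = 4.0174.
yc = 4.0174^(1/3) = 1.5897 m.

1.5897


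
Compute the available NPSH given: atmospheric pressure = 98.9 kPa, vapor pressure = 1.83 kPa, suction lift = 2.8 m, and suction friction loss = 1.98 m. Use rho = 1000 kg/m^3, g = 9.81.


NPSHa = p_atm/(rho*g) - z_s - hf_s - p_vap/(rho*g).
p_atm/(rho*g) = 98.9*1000 / (1000*9.81) = 10.082 m.
p_vap/(rho*g) = 1.83*1000 / (1000*9.81) = 0.187 m.
NPSHa = 10.082 - 2.8 - 1.98 - 0.187
      = 5.12 m.

5.12


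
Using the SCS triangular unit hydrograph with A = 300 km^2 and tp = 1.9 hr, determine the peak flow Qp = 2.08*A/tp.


SCS formula: Qp = 2.08 * A / tp.
Qp = 2.08 * 300 / 1.9
   = 624.0 / 1.9
   = 328.42 m^3/s per cm.

328.42


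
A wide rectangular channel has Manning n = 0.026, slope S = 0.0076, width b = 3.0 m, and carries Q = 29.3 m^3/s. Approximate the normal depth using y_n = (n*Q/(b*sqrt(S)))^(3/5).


We use the wide-channel approximation y_n = (n*Q/(b*sqrt(S)))^(3/5).
sqrt(S) = sqrt(0.0076) = 0.087178.
Numerator: n*Q = 0.026 * 29.3 = 0.7618.
Denominator: b*sqrt(S) = 3.0 * 0.087178 = 0.261534.
arg = 2.9128.
y_n = 2.9128^(3/5) = 1.8993 m.

1.8993


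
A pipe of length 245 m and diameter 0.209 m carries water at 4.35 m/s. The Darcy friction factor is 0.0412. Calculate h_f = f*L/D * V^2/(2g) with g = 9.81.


Darcy-Weisbach equation: h_f = f * (L/D) * V^2/(2g).
f * L/D = 0.0412 * 245/0.209 = 48.2967.
V^2/(2g) = 4.35^2 / (2*9.81) = 18.9225 / 19.62 = 0.9644 m.
h_f = 48.2967 * 0.9644 = 46.58 m.

46.58


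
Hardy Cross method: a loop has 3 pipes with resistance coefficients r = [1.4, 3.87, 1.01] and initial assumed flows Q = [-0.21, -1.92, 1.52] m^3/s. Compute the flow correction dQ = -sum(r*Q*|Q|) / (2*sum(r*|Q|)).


Numerator terms (r*Q*|Q|): 1.4*-0.21*|-0.21| = -0.0617; 3.87*-1.92*|-1.92| = -14.2664; 1.01*1.52*|1.52| = 2.3335.
Sum of numerator = -11.9946.
Denominator terms (r*|Q|): 1.4*|-0.21| = 0.294; 3.87*|-1.92| = 7.4304; 1.01*|1.52| = 1.5352.
2 * sum of denominator = 2 * 9.2596 = 18.5192.
dQ = --11.9946 / 18.5192 = 0.6477 m^3/s.

0.6477


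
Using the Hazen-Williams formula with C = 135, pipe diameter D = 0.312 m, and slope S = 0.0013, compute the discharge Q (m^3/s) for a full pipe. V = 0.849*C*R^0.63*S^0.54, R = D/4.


For a full circular pipe, R = D/4 = 0.312/4 = 0.078 m.
V = 0.849 * 135 * 0.078^0.63 * 0.0013^0.54
  = 0.849 * 135 * 0.200456 * 0.027639
  = 0.635 m/s.
Pipe area A = pi*D^2/4 = pi*0.312^2/4 = 0.0765 m^2.
Q = A * V = 0.0765 * 0.635 = 0.0486 m^3/s.

0.0486


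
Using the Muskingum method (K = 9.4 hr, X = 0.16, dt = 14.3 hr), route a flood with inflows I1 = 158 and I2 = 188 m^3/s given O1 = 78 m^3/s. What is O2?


Muskingum coefficients:
denom = 2*K*(1-X) + dt = 2*9.4*(1-0.16) + 14.3 = 30.092.
C0 = (dt - 2*K*X)/denom = (14.3 - 2*9.4*0.16)/30.092 = 0.3752.
C1 = (dt + 2*K*X)/denom = (14.3 + 2*9.4*0.16)/30.092 = 0.5752.
C2 = (2*K*(1-X) - dt)/denom = 0.0496.
O2 = C0*I2 + C1*I1 + C2*O1
   = 0.3752*188 + 0.5752*158 + 0.0496*78
   = 165.29 m^3/s.

165.29


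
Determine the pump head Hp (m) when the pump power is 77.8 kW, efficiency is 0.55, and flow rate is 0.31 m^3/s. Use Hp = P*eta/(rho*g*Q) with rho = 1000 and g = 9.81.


Pump head formula: Hp = P * eta / (rho * g * Q).
Numerator: P * eta = 77.8 * 1000 * 0.55 = 42790.0 W.
Denominator: rho * g * Q = 1000 * 9.81 * 0.31 = 3041.1.
Hp = 42790.0 / 3041.1 = 14.07 m.

14.07


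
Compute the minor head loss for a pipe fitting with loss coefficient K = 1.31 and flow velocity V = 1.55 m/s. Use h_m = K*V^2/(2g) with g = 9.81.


Minor loss formula: h_m = K * V^2/(2g).
V^2 = 1.55^2 = 2.4025.
V^2/(2g) = 2.4025 / 19.62 = 0.1225 m.
h_m = 1.31 * 0.1225 = 0.1604 m.

0.1604


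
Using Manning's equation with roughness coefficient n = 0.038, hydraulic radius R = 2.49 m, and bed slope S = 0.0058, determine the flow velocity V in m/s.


Manning's equation gives V = (1/n) * R^(2/3) * S^(1/2).
First, compute R^(2/3) = 2.49^(2/3) = 1.8371.
Next, S^(1/2) = 0.0058^(1/2) = 0.076158.
Then 1/n = 1/0.038 = 26.32.
V = 26.32 * 1.8371 * 0.076158 = 3.6818 m/s.

3.6818


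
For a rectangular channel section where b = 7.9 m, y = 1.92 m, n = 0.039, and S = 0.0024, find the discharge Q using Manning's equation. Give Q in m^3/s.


For a rectangular channel, the cross-sectional area A = b * y = 7.9 * 1.92 = 15.17 m^2.
The wetted perimeter P = b + 2y = 7.9 + 2*1.92 = 11.74 m.
Hydraulic radius R = A/P = 15.17/11.74 = 1.292 m.
Velocity V = (1/n)*R^(2/3)*S^(1/2) = (1/0.039)*1.292^(2/3)*0.0024^(1/2) = 1.4901 m/s.
Discharge Q = A * V = 15.17 * 1.4901 = 22.602 m^3/s.

22.602


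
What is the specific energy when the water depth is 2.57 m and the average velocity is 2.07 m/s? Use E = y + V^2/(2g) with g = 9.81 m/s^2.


Specific energy E = y + V^2/(2g).
Velocity head = V^2/(2g) = 2.07^2 / (2*9.81) = 4.2849 / 19.62 = 0.2184 m.
E = 2.57 + 0.2184 = 2.7884 m.

2.7884


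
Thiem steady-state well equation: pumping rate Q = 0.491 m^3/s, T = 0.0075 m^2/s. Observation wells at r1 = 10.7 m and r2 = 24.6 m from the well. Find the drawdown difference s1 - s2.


Thiem equation: s1 - s2 = Q/(2*pi*T) * ln(r2/r1).
ln(r2/r1) = ln(24.6/10.7) = 0.8325.
Q/(2*pi*T) = 0.491 / (2*pi*0.0075) = 0.491 / 0.0471 = 10.4193.
s1 - s2 = 10.4193 * 0.8325 = 8.6741 m.

8.6741


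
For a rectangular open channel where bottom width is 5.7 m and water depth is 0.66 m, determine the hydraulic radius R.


For a rectangular section:
Flow area A = b * y = 5.7 * 0.66 = 3.76 m^2.
Wetted perimeter P = b + 2y = 5.7 + 2*0.66 = 7.02 m.
Hydraulic radius R = A/P = 3.76 / 7.02 = 0.5359 m.

0.5359


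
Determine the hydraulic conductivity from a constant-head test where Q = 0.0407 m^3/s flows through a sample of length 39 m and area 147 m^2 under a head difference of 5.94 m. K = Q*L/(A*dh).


From K = Q*L / (A*dh):
Numerator: Q*L = 0.0407 * 39 = 1.5873.
Denominator: A*dh = 147 * 5.94 = 873.18.
K = 1.5873 / 873.18 = 0.001818 m/s.

0.001818


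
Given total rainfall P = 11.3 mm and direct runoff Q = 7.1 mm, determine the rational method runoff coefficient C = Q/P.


The runoff coefficient C = runoff depth / rainfall depth.
C = 7.1 / 11.3
  = 0.6283.

0.6283


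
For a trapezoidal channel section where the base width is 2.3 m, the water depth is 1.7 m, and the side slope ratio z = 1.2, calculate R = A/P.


For a trapezoidal section with side slope z:
A = (b + z*y)*y = (2.3 + 1.2*1.7)*1.7 = 7.378 m^2.
P = b + 2*y*sqrt(1 + z^2) = 2.3 + 2*1.7*sqrt(1 + 1.2^2) = 7.611 m.
R = A/P = 7.378 / 7.611 = 0.9694 m.

0.9694


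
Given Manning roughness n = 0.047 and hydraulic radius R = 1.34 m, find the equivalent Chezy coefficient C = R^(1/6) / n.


The Chezy coefficient relates to Manning's n through C = R^(1/6) / n.
R^(1/6) = 1.34^(1/6) = 1.049988.
C = 1.049988 / 0.047 = 22.34 m^(1/2)/s.

22.34


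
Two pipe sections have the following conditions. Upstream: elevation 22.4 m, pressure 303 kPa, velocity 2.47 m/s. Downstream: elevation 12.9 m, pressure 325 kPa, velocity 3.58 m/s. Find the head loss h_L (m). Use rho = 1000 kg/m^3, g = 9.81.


Total head at each section: H = z + p/(rho*g) + V^2/(2g).
H1 = 22.4 + 303*1000/(1000*9.81) + 2.47^2/(2*9.81)
   = 22.4 + 30.887 + 0.311
   = 53.598 m.
H2 = 12.9 + 325*1000/(1000*9.81) + 3.58^2/(2*9.81)
   = 12.9 + 33.129 + 0.6532
   = 46.683 m.
h_L = H1 - H2 = 53.598 - 46.683 = 6.915 m.

6.915


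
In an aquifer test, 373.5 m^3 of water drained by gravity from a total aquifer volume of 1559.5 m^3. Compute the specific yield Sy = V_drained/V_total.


Specific yield Sy = Volume drained / Total volume.
Sy = 373.5 / 1559.5
   = 0.2395.

0.2395


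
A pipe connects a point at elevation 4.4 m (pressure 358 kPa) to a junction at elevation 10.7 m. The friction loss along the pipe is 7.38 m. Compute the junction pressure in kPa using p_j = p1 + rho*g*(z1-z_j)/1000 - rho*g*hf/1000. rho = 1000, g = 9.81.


Junction pressure: p_j = p1 + rho*g*(z1 - z_j)/1000 - rho*g*hf/1000.
Elevation term = 1000*9.81*(4.4 - 10.7)/1000 = -61.803 kPa.
Friction term = 1000*9.81*7.38/1000 = 72.398 kPa.
p_j = 358 + -61.803 - 72.398 = 223.8 kPa.

223.8


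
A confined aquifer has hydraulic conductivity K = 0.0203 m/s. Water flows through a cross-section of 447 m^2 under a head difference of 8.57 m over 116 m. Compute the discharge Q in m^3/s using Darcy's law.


Darcy's law: Q = K * A * i, where i = dh/L.
Hydraulic gradient i = 8.57 / 116 = 0.073879.
Q = 0.0203 * 447 * 0.073879
  = 0.6704 m^3/s.

0.6704


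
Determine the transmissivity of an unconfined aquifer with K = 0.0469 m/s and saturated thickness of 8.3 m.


Transmissivity is defined as T = K * h.
T = 0.0469 * 8.3
  = 0.3893 m^2/s.

0.3893


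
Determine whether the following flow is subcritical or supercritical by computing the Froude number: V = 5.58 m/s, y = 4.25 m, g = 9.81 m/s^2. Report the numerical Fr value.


The Froude number is defined as Fr = V / sqrt(g*y).
g*y = 9.81 * 4.25 = 41.6925.
sqrt(g*y) = sqrt(41.6925) = 6.457.
Fr = 5.58 / 6.457 = 0.8642.
Since Fr < 1, the flow is subcritical.

0.8642


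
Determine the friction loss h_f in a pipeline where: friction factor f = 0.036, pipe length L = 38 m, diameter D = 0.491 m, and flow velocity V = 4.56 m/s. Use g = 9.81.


Darcy-Weisbach equation: h_f = f * (L/D) * V^2/(2g).
f * L/D = 0.036 * 38/0.491 = 2.7862.
V^2/(2g) = 4.56^2 / (2*9.81) = 20.7936 / 19.62 = 1.0598 m.
h_f = 2.7862 * 1.0598 = 2.953 m.

2.953


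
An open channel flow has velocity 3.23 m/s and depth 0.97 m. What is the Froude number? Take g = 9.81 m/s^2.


The Froude number is defined as Fr = V / sqrt(g*y).
g*y = 9.81 * 0.97 = 9.5157.
sqrt(g*y) = sqrt(9.5157) = 3.0848.
Fr = 3.23 / 3.0848 = 1.0471.

1.0471


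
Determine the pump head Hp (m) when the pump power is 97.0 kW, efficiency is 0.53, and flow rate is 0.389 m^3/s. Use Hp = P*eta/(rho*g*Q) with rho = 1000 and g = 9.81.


Pump head formula: Hp = P * eta / (rho * g * Q).
Numerator: P * eta = 97.0 * 1000 * 0.53 = 51410.0 W.
Denominator: rho * g * Q = 1000 * 9.81 * 0.389 = 3816.09.
Hp = 51410.0 / 3816.09 = 13.47 m.

13.47


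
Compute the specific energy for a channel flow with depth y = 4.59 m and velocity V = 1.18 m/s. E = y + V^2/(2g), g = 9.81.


Specific energy E = y + V^2/(2g).
Velocity head = V^2/(2g) = 1.18^2 / (2*9.81) = 1.3924 / 19.62 = 0.071 m.
E = 4.59 + 0.071 = 4.661 m.

4.661


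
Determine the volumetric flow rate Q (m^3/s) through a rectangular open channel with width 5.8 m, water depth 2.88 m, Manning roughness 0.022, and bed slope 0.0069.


For a rectangular channel, the cross-sectional area A = b * y = 5.8 * 2.88 = 16.7 m^2.
The wetted perimeter P = b + 2y = 5.8 + 2*2.88 = 11.56 m.
Hydraulic radius R = A/P = 16.7/11.56 = 1.445 m.
Velocity V = (1/n)*R^(2/3)*S^(1/2) = (1/0.022)*1.445^(2/3)*0.0069^(1/2) = 4.8259 m/s.
Discharge Q = A * V = 16.7 * 4.8259 = 80.612 m^3/s.

80.612


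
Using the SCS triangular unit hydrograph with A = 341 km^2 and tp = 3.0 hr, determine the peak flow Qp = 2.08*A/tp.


SCS formula: Qp = 2.08 * A / tp.
Qp = 2.08 * 341 / 3.0
   = 709.28 / 3.0
   = 236.43 m^3/s per cm.

236.43


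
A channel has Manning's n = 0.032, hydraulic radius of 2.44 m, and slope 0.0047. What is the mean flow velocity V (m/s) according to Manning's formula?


Manning's equation gives V = (1/n) * R^(2/3) * S^(1/2).
First, compute R^(2/3) = 2.44^(2/3) = 1.8124.
Next, S^(1/2) = 0.0047^(1/2) = 0.068557.
Then 1/n = 1/0.032 = 31.25.
V = 31.25 * 1.8124 * 0.068557 = 3.8829 m/s.

3.8829


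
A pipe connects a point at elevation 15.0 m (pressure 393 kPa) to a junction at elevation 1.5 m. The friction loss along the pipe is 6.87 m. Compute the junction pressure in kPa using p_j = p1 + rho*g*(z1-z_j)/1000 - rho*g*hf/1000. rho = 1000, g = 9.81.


Junction pressure: p_j = p1 + rho*g*(z1 - z_j)/1000 - rho*g*hf/1000.
Elevation term = 1000*9.81*(15.0 - 1.5)/1000 = 132.435 kPa.
Friction term = 1000*9.81*6.87/1000 = 67.395 kPa.
p_j = 393 + 132.435 - 67.395 = 458.04 kPa.

458.04


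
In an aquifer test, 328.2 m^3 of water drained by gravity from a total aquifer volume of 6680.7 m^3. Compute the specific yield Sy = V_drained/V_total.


Specific yield Sy = Volume drained / Total volume.
Sy = 328.2 / 6680.7
   = 0.0491.

0.0491


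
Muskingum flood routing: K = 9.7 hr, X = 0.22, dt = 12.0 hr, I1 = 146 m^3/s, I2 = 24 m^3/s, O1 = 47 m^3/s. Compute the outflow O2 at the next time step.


Muskingum coefficients:
denom = 2*K*(1-X) + dt = 2*9.7*(1-0.22) + 12.0 = 27.132.
C0 = (dt - 2*K*X)/denom = (12.0 - 2*9.7*0.22)/27.132 = 0.285.
C1 = (dt + 2*K*X)/denom = (12.0 + 2*9.7*0.22)/27.132 = 0.5996.
C2 = (2*K*(1-X) - dt)/denom = 0.1154.
O2 = C0*I2 + C1*I1 + C2*O1
   = 0.285*24 + 0.5996*146 + 0.1154*47
   = 99.8 m^3/s.

99.8


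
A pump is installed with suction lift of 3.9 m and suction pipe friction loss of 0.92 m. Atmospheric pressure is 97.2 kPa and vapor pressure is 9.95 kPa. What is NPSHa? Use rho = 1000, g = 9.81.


NPSHa = p_atm/(rho*g) - z_s - hf_s - p_vap/(rho*g).
p_atm/(rho*g) = 97.2*1000 / (1000*9.81) = 9.908 m.
p_vap/(rho*g) = 9.95*1000 / (1000*9.81) = 1.014 m.
NPSHa = 9.908 - 3.9 - 0.92 - 1.014
      = 4.07 m.

4.07


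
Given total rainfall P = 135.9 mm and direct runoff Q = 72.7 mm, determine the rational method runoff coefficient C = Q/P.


The runoff coefficient C = runoff depth / rainfall depth.
C = 72.7 / 135.9
  = 0.535.

0.535


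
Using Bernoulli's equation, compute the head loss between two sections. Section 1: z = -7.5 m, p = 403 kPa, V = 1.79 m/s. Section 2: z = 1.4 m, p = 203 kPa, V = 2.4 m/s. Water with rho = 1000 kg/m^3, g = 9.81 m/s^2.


Total head at each section: H = z + p/(rho*g) + V^2/(2g).
H1 = -7.5 + 403*1000/(1000*9.81) + 1.79^2/(2*9.81)
   = -7.5 + 41.081 + 0.1633
   = 33.744 m.
H2 = 1.4 + 203*1000/(1000*9.81) + 2.4^2/(2*9.81)
   = 1.4 + 20.693 + 0.2936
   = 22.387 m.
h_L = H1 - H2 = 33.744 - 22.387 = 11.357 m.

11.357


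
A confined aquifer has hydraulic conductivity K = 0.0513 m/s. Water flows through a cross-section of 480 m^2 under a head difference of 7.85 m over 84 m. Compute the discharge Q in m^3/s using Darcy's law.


Darcy's law: Q = K * A * i, where i = dh/L.
Hydraulic gradient i = 7.85 / 84 = 0.093452.
Q = 0.0513 * 480 * 0.093452
  = 2.3012 m^3/s.

2.3012


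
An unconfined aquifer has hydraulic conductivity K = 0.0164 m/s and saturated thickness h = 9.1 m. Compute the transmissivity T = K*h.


Transmissivity is defined as T = K * h.
T = 0.0164 * 9.1
  = 0.1492 m^2/s.

0.1492


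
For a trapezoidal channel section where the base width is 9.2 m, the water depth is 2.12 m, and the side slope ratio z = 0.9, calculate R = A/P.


For a trapezoidal section with side slope z:
A = (b + z*y)*y = (9.2 + 0.9*2.12)*2.12 = 23.549 m^2.
P = b + 2*y*sqrt(1 + z^2) = 9.2 + 2*2.12*sqrt(1 + 0.9^2) = 14.904 m.
R = A/P = 23.549 / 14.904 = 1.58 m.

1.58


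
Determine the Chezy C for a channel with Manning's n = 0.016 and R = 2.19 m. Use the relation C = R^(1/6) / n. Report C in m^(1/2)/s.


The Chezy coefficient relates to Manning's n through C = R^(1/6) / n.
R^(1/6) = 2.19^(1/6) = 1.139569.
C = 1.139569 / 0.016 = 71.22 m^(1/2)/s.

71.22


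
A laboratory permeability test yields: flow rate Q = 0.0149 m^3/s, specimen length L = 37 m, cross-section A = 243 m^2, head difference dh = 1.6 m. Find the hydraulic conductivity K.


From K = Q*L / (A*dh):
Numerator: Q*L = 0.0149 * 37 = 0.5513.
Denominator: A*dh = 243 * 1.6 = 388.8.
K = 0.5513 / 388.8 = 0.001418 m/s.

0.001418


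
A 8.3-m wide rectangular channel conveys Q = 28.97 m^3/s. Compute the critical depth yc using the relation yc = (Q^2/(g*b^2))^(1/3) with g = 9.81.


Using yc = (Q^2 / (g * b^2))^(1/3):
Q^2 = 28.97^2 = 839.26.
g * b^2 = 9.81 * 8.3^2 = 9.81 * 68.89 = 675.81.
Q^2 / (g*b^2) = 839.26 / 675.81 = 1.2419.
yc = 1.2419^(1/3) = 1.0749 m.

1.0749


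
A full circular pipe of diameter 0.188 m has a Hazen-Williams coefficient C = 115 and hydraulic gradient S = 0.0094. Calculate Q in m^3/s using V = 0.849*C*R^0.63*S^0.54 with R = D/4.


For a full circular pipe, R = D/4 = 0.188/4 = 0.047 m.
V = 0.849 * 115 * 0.047^0.63 * 0.0094^0.54
  = 0.849 * 115 * 0.145687 * 0.080443
  = 1.1442 m/s.
Pipe area A = pi*D^2/4 = pi*0.188^2/4 = 0.0278 m^2.
Q = A * V = 0.0278 * 1.1442 = 0.0318 m^3/s.

0.0318


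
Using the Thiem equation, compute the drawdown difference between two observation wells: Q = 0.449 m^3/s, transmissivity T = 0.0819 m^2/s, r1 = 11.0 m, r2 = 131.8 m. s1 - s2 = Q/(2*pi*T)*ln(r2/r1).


Thiem equation: s1 - s2 = Q/(2*pi*T) * ln(r2/r1).
ln(r2/r1) = ln(131.8/11.0) = 2.4834.
Q/(2*pi*T) = 0.449 / (2*pi*0.0819) = 0.449 / 0.5146 = 0.8725.
s1 - s2 = 0.8725 * 2.4834 = 2.1668 m.

2.1668


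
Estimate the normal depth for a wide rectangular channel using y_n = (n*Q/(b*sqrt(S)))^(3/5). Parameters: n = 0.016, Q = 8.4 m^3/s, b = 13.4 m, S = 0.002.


We use the wide-channel approximation y_n = (n*Q/(b*sqrt(S)))^(3/5).
sqrt(S) = sqrt(0.002) = 0.044721.
Numerator: n*Q = 0.016 * 8.4 = 0.1344.
Denominator: b*sqrt(S) = 13.4 * 0.044721 = 0.599261.
arg = 0.2243.
y_n = 0.2243^(3/5) = 0.4078 m.

0.4078


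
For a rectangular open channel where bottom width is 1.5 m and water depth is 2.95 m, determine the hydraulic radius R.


For a rectangular section:
Flow area A = b * y = 1.5 * 2.95 = 4.43 m^2.
Wetted perimeter P = b + 2y = 1.5 + 2*2.95 = 7.4 m.
Hydraulic radius R = A/P = 4.43 / 7.4 = 0.598 m.

0.598


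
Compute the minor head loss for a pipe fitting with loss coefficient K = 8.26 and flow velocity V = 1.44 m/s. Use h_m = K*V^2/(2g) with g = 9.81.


Minor loss formula: h_m = K * V^2/(2g).
V^2 = 1.44^2 = 2.0736.
V^2/(2g) = 2.0736 / 19.62 = 0.1057 m.
h_m = 8.26 * 0.1057 = 0.873 m.

0.873


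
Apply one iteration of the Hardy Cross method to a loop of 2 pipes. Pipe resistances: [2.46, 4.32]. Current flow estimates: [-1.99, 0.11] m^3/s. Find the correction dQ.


Numerator terms (r*Q*|Q|): 2.46*-1.99*|-1.99| = -9.7418; 4.32*0.11*|0.11| = 0.0523.
Sum of numerator = -9.6896.
Denominator terms (r*|Q|): 2.46*|-1.99| = 4.8954; 4.32*|0.11| = 0.4752.
2 * sum of denominator = 2 * 5.3706 = 10.7412.
dQ = --9.6896 / 10.7412 = 0.9021 m^3/s.

0.9021


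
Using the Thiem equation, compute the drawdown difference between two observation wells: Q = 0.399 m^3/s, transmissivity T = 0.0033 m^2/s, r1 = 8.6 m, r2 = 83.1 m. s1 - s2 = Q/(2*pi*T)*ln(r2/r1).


Thiem equation: s1 - s2 = Q/(2*pi*T) * ln(r2/r1).
ln(r2/r1) = ln(83.1/8.6) = 2.2683.
Q/(2*pi*T) = 0.399 / (2*pi*0.0033) = 0.399 / 0.0207 = 19.2433.
s1 - s2 = 19.2433 * 2.2683 = 43.6492 m.

43.6492


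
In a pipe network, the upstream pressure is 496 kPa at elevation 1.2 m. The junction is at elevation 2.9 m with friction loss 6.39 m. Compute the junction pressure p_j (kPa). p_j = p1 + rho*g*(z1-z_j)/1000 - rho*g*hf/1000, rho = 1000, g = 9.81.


Junction pressure: p_j = p1 + rho*g*(z1 - z_j)/1000 - rho*g*hf/1000.
Elevation term = 1000*9.81*(1.2 - 2.9)/1000 = -16.677 kPa.
Friction term = 1000*9.81*6.39/1000 = 62.686 kPa.
p_j = 496 + -16.677 - 62.686 = 416.64 kPa.

416.64


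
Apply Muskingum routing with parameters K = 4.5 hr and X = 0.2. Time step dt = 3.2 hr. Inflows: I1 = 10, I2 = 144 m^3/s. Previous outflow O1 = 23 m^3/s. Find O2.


Muskingum coefficients:
denom = 2*K*(1-X) + dt = 2*4.5*(1-0.2) + 3.2 = 10.4.
C0 = (dt - 2*K*X)/denom = (3.2 - 2*4.5*0.2)/10.4 = 0.1346.
C1 = (dt + 2*K*X)/denom = (3.2 + 2*4.5*0.2)/10.4 = 0.4808.
C2 = (2*K*(1-X) - dt)/denom = 0.3846.
O2 = C0*I2 + C1*I1 + C2*O1
   = 0.1346*144 + 0.4808*10 + 0.3846*23
   = 33.04 m^3/s.

33.04


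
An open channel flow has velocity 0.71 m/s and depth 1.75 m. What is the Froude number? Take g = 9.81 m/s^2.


The Froude number is defined as Fr = V / sqrt(g*y).
g*y = 9.81 * 1.75 = 17.1675.
sqrt(g*y) = sqrt(17.1675) = 4.1434.
Fr = 0.71 / 4.1434 = 0.1714.

0.1714


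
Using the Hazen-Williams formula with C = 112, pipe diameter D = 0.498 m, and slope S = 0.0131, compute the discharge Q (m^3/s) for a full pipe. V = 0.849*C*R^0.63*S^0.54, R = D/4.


For a full circular pipe, R = D/4 = 0.498/4 = 0.1245 m.
V = 0.849 * 112 * 0.1245^0.63 * 0.0131^0.54
  = 0.849 * 112 * 0.269127 * 0.096234
  = 2.4627 m/s.
Pipe area A = pi*D^2/4 = pi*0.498^2/4 = 0.1948 m^2.
Q = A * V = 0.1948 * 2.4627 = 0.4797 m^3/s.

0.4797


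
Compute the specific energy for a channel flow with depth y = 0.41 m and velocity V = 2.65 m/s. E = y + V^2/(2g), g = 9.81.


Specific energy E = y + V^2/(2g).
Velocity head = V^2/(2g) = 2.65^2 / (2*9.81) = 7.0225 / 19.62 = 0.3579 m.
E = 0.41 + 0.3579 = 0.7679 m.

0.7679


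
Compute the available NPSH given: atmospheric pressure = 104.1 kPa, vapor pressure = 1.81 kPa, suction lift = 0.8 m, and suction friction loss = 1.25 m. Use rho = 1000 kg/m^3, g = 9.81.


NPSHa = p_atm/(rho*g) - z_s - hf_s - p_vap/(rho*g).
p_atm/(rho*g) = 104.1*1000 / (1000*9.81) = 10.612 m.
p_vap/(rho*g) = 1.81*1000 / (1000*9.81) = 0.185 m.
NPSHa = 10.612 - 0.8 - 1.25 - 0.185
      = 8.38 m.

8.38


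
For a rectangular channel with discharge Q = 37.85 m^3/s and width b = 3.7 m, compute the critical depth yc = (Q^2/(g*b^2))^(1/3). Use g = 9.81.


Using yc = (Q^2 / (g * b^2))^(1/3):
Q^2 = 37.85^2 = 1432.62.
g * b^2 = 9.81 * 3.7^2 = 9.81 * 13.69 = 134.3.
Q^2 / (g*b^2) = 1432.62 / 134.3 = 10.6673.
yc = 10.6673^(1/3) = 2.2013 m.

2.2013


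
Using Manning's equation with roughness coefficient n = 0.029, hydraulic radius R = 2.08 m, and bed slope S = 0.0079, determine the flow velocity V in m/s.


Manning's equation gives V = (1/n) * R^(2/3) * S^(1/2).
First, compute R^(2/3) = 2.08^(2/3) = 1.6295.
Next, S^(1/2) = 0.0079^(1/2) = 0.088882.
Then 1/n = 1/0.029 = 34.48.
V = 34.48 * 1.6295 * 0.088882 = 4.9941 m/s.

4.9941


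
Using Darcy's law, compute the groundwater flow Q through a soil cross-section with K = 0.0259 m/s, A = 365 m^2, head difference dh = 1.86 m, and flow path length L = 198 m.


Darcy's law: Q = K * A * i, where i = dh/L.
Hydraulic gradient i = 1.86 / 198 = 0.009394.
Q = 0.0259 * 365 * 0.009394
  = 0.0888 m^3/s.

0.0888


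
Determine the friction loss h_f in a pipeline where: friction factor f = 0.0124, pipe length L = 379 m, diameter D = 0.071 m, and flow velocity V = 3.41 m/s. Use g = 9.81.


Darcy-Weisbach equation: h_f = f * (L/D) * V^2/(2g).
f * L/D = 0.0124 * 379/0.071 = 66.1915.
V^2/(2g) = 3.41^2 / (2*9.81) = 11.6281 / 19.62 = 0.5927 m.
h_f = 66.1915 * 0.5927 = 39.229 m.

39.229


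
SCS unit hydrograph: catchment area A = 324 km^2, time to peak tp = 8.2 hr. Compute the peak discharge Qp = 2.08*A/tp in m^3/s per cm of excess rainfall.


SCS formula: Qp = 2.08 * A / tp.
Qp = 2.08 * 324 / 8.2
   = 673.92 / 8.2
   = 82.19 m^3/s per cm.

82.19


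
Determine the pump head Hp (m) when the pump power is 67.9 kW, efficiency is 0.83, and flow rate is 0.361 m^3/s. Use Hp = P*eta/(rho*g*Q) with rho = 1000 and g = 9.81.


Pump head formula: Hp = P * eta / (rho * g * Q).
Numerator: P * eta = 67.9 * 1000 * 0.83 = 56357.0 W.
Denominator: rho * g * Q = 1000 * 9.81 * 0.361 = 3541.41.
Hp = 56357.0 / 3541.41 = 15.91 m.

15.91


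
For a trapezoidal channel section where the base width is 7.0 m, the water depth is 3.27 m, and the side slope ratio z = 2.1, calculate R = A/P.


For a trapezoidal section with side slope z:
A = (b + z*y)*y = (7.0 + 2.1*3.27)*3.27 = 45.345 m^2.
P = b + 2*y*sqrt(1 + z^2) = 7.0 + 2*3.27*sqrt(1 + 2.1^2) = 22.212 m.
R = A/P = 45.345 / 22.212 = 2.0415 m.

2.0415


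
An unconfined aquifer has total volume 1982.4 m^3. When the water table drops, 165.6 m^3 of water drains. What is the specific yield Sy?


Specific yield Sy = Volume drained / Total volume.
Sy = 165.6 / 1982.4
   = 0.0835.

0.0835


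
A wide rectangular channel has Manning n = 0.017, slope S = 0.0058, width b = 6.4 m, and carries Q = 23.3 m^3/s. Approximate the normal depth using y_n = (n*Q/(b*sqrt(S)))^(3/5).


We use the wide-channel approximation y_n = (n*Q/(b*sqrt(S)))^(3/5).
sqrt(S) = sqrt(0.0058) = 0.076158.
Numerator: n*Q = 0.017 * 23.3 = 0.3961.
Denominator: b*sqrt(S) = 6.4 * 0.076158 = 0.487411.
arg = 0.8127.
y_n = 0.8127^(3/5) = 0.883 m.

0.883


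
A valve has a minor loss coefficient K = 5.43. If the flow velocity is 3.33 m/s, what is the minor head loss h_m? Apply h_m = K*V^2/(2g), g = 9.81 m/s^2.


Minor loss formula: h_m = K * V^2/(2g).
V^2 = 3.33^2 = 11.0889.
V^2/(2g) = 11.0889 / 19.62 = 0.5652 m.
h_m = 5.43 * 0.5652 = 3.0689 m.

3.0689


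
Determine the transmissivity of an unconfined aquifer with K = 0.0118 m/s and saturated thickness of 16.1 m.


Transmissivity is defined as T = K * h.
T = 0.0118 * 16.1
  = 0.19 m^2/s.

0.19


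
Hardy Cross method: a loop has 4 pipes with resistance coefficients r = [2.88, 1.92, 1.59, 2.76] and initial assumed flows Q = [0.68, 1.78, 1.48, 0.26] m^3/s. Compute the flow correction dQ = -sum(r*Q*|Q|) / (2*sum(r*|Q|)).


Numerator terms (r*Q*|Q|): 2.88*0.68*|0.68| = 1.3317; 1.92*1.78*|1.78| = 6.0833; 1.59*1.48*|1.48| = 3.4827; 2.76*0.26*|0.26| = 0.1866.
Sum of numerator = 11.0844.
Denominator terms (r*|Q|): 2.88*|0.68| = 1.9584; 1.92*|1.78| = 3.4176; 1.59*|1.48| = 2.3532; 2.76*|0.26| = 0.7176.
2 * sum of denominator = 2 * 8.4468 = 16.8936.
dQ = -11.0844 / 16.8936 = -0.6561 m^3/s.

-0.6561


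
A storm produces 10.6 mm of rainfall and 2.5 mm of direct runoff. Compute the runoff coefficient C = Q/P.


The runoff coefficient C = runoff depth / rainfall depth.
C = 2.5 / 10.6
  = 0.2358.

0.2358


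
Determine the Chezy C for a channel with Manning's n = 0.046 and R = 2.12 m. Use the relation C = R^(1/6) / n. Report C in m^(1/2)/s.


The Chezy coefficient relates to Manning's n through C = R^(1/6) / n.
R^(1/6) = 2.12^(1/6) = 1.133416.
C = 1.133416 / 0.046 = 24.64 m^(1/2)/s.

24.64


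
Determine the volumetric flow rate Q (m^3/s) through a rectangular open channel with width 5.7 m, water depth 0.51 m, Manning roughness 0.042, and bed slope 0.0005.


For a rectangular channel, the cross-sectional area A = b * y = 5.7 * 0.51 = 2.91 m^2.
The wetted perimeter P = b + 2y = 5.7 + 2*0.51 = 6.72 m.
Hydraulic radius R = A/P = 2.91/6.72 = 0.4326 m.
Velocity V = (1/n)*R^(2/3)*S^(1/2) = (1/0.042)*0.4326^(2/3)*0.0005^(1/2) = 0.3045 m/s.
Discharge Q = A * V = 2.91 * 0.3045 = 0.885 m^3/s.

0.885


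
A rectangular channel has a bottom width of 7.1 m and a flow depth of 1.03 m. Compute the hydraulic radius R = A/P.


For a rectangular section:
Flow area A = b * y = 7.1 * 1.03 = 7.31 m^2.
Wetted perimeter P = b + 2y = 7.1 + 2*1.03 = 9.16 m.
Hydraulic radius R = A/P = 7.31 / 9.16 = 0.7984 m.

0.7984
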